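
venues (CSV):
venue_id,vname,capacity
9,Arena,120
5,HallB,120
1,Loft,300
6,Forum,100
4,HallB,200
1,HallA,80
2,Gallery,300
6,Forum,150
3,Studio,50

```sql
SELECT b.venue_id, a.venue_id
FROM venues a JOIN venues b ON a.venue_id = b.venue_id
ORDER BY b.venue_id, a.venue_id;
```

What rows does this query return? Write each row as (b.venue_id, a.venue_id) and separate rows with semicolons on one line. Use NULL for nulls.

(1, 1); (1, 1); (1, 1); (1, 1); (2, 2); (3, 3); (4, 4); (5, 5); (6, 6); (6, 6); (6, 6); (6, 6); (9, 9)

INNER JOIN keeps only pairs where the ON condition holds.
Matching on a.venue_id = b.venue_id.
- a (venue_id=9) pairs with 1 row(s) of b.
- a (venue_id=5) pairs with 1 row(s) of b.
- a (venue_id=1) pairs with 2 row(s) of b.
- a (venue_id=6) pairs with 2 row(s) of b.
- a (venue_id=4) pairs with 1 row(s) of b.
- a (venue_id=1) pairs with 2 row(s) of b.
- a (venue_id=2) pairs with 1 row(s) of b.
- a (venue_id=6) pairs with 2 row(s) of b.
- a (venue_id=3) pairs with 1 row(s) of b.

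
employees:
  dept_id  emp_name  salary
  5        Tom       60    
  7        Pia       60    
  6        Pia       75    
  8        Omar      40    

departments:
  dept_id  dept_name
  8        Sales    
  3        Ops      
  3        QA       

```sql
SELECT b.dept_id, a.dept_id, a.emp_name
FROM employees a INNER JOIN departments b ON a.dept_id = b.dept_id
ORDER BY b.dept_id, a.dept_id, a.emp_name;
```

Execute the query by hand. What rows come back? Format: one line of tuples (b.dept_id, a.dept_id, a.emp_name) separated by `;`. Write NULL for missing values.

INNER JOIN keeps only pairs where the ON condition holds.
Matching on a.dept_id = b.dept_id.
- a (dept_id=5) has no partner → excluded.
- a (dept_id=7) has no partner → excluded.
- a (dept_id=6) has no partner → excluded.
- a (dept_id=8) pairs with 1 row(s) of b.
After projecting and ordering:
b.dept_id | a.dept_id | a.emp_name
8 | 8 | Omar

(8, 8, Omar)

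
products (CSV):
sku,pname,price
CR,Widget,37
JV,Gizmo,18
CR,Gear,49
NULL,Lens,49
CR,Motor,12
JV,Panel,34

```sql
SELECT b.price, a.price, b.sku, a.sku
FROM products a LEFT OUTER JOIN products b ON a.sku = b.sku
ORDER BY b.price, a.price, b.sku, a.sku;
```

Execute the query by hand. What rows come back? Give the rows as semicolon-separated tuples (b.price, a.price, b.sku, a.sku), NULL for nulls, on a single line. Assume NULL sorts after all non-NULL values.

LEFT JOIN keeps every row from `products a`; unmatched rows get NULL for `products b`'s columns.
Matching on a.sku = b.sku. A NULL in a compared column never satisfies the condition.
- a row (sku=CR): matches 3 b row(s) → 3 output row(s).
- a row (sku=JV): matches 2 b row(s) → 2 output row(s).
- a row (sku=CR): matches 3 b row(s) → 3 output row(s).
- a row (sku=NULL): no match → kept, b columns NULL.
- a row (sku=CR): matches 3 b row(s) → 3 output row(s).
- a row (sku=JV): matches 2 b row(s) → 2 output row(s).

(12, 12, CR, CR); (12, 37, CR, CR); (12, 49, CR, CR); (18, 18, JV, JV); (18, 34, JV, JV); (34, 18, JV, JV); (34, 34, JV, JV); (37, 12, CR, CR); (37, 37, CR, CR); (37, 49, CR, CR); (49, 12, CR, CR); (49, 37, CR, CR); (49, 49, CR, CR); (NULL, 49, NULL, NULL)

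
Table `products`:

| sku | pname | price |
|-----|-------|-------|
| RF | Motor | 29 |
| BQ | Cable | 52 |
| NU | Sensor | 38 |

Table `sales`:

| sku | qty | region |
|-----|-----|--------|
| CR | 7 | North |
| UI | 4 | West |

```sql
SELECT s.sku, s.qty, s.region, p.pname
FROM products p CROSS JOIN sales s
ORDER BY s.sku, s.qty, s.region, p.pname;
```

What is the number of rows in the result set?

CROSS JOIN pairs every row of `products` with every row of `sales`: 3 × 2 = 6 rows.

6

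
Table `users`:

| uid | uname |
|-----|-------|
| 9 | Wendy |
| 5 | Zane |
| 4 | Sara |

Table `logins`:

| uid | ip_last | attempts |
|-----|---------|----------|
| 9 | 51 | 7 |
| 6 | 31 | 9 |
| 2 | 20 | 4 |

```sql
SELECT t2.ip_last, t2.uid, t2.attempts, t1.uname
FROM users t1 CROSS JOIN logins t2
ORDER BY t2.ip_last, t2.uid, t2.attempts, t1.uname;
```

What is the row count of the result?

CROSS JOIN pairs every row of `users` with every row of `logins`: 3 × 3 = 9 rows.

9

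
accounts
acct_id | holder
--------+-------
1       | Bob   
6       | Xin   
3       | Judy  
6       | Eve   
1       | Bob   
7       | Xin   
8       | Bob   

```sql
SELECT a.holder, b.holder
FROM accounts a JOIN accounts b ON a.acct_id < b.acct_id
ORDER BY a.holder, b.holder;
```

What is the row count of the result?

INNER JOIN keeps only pairs where the ON condition holds.
Matching on a.acct_id < b.acct_id.
- a row (acct_id=1): matches 5 b row(s) → 5 output row(s).
- a row (acct_id=6): matches 2 b row(s) → 2 output row(s).
- a row (acct_id=3): matches 4 b row(s) → 4 output row(s).
- a row (acct_id=6): matches 2 b row(s) → 2 output row(s).
- a row (acct_id=1): matches 5 b row(s) → 5 output row(s).
- a row (acct_id=7): matches 1 b row(s) → 1 output row(s).
- a row (acct_id=8): no match → dropped.
Total: 19 rows.

19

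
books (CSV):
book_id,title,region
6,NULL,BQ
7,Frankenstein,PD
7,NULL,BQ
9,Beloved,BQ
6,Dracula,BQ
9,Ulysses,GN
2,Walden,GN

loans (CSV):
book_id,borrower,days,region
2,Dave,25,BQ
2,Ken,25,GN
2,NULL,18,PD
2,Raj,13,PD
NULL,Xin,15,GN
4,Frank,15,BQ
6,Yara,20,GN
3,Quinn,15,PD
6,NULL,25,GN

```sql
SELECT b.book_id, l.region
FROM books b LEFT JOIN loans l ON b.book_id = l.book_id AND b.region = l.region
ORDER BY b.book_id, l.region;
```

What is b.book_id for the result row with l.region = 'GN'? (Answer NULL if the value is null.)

LEFT JOIN keeps every row from `books`; unmatched rows get NULL for `loans`'s columns.
Matching on b.book_id = l.book_id AND b.region = l.region. A NULL in a compared column never satisfies the condition.
- b[0] book_id=6, region=BQ → no match; kept with NULLs on the l side.
- b[1] book_id=7, region=PD → no match; kept with NULLs on the l side.
- b[2] book_id=7, region=BQ → no match; kept with NULLs on the l side.
- b[3] book_id=9, region=BQ → no match; kept with NULLs on the l side.
- b[4] book_id=6, region=BQ → no match; kept with NULLs on the l side.
- b[5] book_id=9, region=GN → no match; kept with NULLs on the l side.
- b[6] book_id=2, region=GN → 1 match(es) in l → 1 row(s).

2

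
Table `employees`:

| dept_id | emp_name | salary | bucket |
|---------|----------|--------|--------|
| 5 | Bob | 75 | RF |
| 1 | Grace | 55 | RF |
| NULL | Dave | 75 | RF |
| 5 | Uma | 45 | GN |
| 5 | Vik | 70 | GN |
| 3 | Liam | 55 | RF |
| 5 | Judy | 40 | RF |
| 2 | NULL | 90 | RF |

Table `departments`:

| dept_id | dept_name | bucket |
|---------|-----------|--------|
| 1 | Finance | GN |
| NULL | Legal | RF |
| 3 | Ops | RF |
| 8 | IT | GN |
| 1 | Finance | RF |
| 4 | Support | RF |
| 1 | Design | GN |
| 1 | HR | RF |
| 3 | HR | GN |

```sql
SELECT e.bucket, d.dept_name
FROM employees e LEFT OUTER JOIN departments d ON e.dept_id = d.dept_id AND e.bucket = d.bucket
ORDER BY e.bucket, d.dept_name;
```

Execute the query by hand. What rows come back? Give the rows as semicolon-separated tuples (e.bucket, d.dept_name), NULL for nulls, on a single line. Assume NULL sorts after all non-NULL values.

(GN, NULL); (GN, NULL); (RF, Finance); (RF, HR); (RF, Ops); (RF, NULL); (RF, NULL); (RF, NULL); (RF, NULL)

LEFT JOIN keeps every row from `employees`; unmatched rows get NULL for `departments`'s columns.
Matching on e.dept_id = d.dept_id AND e.bucket = d.bucket. A NULL in a compared column never satisfies the condition.
- e[0] dept_id=5, bucket=RF → no match; kept with NULLs on the d side.
- e[1] dept_id=1, bucket=RF → 2 match(es) in d → 2 row(s).
- e[2] dept_id=NULL, bucket=RF → no match; kept with NULLs on the d side.
- e[3] dept_id=5, bucket=GN → no match; kept with NULLs on the d side.
- e[4] dept_id=5, bucket=GN → no match; kept with NULLs on the d side.
- e[5] dept_id=3, bucket=RF → 1 match(es) in d → 1 row(s).
- e[6] dept_id=5, bucket=RF → no match; kept with NULLs on the d side.
- e[7] dept_id=2, bucket=RF → no match; kept with NULLs on the d side.
After projecting and ordering:
e.bucket | d.dept_name
GN | NULL
GN | NULL
RF | Finance
RF | HR
RF | Ops
RF | NULL
RF | NULL
RF | NULL
RF | NULL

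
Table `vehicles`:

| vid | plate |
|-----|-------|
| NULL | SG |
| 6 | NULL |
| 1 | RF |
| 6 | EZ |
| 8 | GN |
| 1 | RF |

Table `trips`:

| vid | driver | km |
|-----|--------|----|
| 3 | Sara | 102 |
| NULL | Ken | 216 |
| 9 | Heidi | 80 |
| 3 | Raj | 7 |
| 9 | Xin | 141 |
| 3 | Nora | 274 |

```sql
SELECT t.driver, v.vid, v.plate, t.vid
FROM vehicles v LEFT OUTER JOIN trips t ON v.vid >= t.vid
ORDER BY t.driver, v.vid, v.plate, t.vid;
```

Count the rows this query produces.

12

LEFT JOIN keeps every row from `vehicles`; unmatched rows get NULL for `trips`'s columns.
Matching on v.vid >= t.vid. A NULL in a compared column never satisfies the condition.
Matched pairs: 9; unmatched v rows kept: 3.
Total: 9 matched + 3 padded = 12 rows.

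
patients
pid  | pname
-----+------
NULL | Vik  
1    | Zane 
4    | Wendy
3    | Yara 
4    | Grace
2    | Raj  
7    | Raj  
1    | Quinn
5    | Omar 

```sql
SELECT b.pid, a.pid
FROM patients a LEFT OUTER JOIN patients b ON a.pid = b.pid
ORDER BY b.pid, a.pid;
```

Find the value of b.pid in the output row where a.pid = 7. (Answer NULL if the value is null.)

7

LEFT JOIN keeps every row from `patients a`; unmatched rows get NULL for `patients b`'s columns.
Matching on a.pid = b.pid. A NULL in a compared column never satisfies the condition.
- a (pid=NULL) has no partner → padded with NULL.
- a (pid=1) pairs with 2 row(s) of b.
- a (pid=4) pairs with 2 row(s) of b.
- a (pid=3) pairs with 1 row(s) of b.
- a (pid=4) pairs with 2 row(s) of b.
- a (pid=2) pairs with 1 row(s) of b.
- a (pid=7) pairs with 1 row(s) of b.
- a (pid=1) pairs with 2 row(s) of b.
- a (pid=5) pairs with 1 row(s) of b.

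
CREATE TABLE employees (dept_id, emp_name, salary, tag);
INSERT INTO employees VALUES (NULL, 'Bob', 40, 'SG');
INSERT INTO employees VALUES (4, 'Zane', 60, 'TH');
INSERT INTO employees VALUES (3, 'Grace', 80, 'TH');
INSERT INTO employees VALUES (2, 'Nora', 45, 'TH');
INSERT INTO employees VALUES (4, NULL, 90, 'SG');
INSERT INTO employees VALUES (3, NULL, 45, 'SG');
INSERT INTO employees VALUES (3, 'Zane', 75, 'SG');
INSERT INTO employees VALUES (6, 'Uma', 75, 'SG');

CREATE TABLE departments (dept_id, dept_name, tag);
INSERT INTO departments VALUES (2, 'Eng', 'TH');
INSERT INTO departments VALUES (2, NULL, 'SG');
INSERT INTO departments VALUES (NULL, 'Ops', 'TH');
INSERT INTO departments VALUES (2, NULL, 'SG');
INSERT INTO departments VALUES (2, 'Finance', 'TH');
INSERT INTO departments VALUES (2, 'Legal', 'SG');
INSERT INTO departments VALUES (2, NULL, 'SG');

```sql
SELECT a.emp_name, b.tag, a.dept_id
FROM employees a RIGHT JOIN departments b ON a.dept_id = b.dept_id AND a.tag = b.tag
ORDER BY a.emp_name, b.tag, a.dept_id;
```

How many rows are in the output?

7

RIGHT JOIN keeps every row from `departments`; unmatched rows get NULL for `employees`'s columns.
Matching on a.dept_id = b.dept_id AND a.tag = b.tag. A NULL in a compared column never satisfies the condition.
- a row (dept_id=NULL, tag=SG): no match.
- a row (dept_id=4, tag=TH): no match.
- a row (dept_id=3, tag=TH): no match.
- a row (dept_id=2, tag=TH): matches 2 b row(s) → 2 output row(s).
- a row (dept_id=4, tag=SG): no match.
- a row (dept_id=3, tag=SG): no match.
- a row (dept_id=3, tag=SG): no match.
- a row (dept_id=6, tag=SG): no match.
- 5 b row(s) had no a match → kept, a columns NULL.
Total: 2 matched + 5 padded = 7 rows.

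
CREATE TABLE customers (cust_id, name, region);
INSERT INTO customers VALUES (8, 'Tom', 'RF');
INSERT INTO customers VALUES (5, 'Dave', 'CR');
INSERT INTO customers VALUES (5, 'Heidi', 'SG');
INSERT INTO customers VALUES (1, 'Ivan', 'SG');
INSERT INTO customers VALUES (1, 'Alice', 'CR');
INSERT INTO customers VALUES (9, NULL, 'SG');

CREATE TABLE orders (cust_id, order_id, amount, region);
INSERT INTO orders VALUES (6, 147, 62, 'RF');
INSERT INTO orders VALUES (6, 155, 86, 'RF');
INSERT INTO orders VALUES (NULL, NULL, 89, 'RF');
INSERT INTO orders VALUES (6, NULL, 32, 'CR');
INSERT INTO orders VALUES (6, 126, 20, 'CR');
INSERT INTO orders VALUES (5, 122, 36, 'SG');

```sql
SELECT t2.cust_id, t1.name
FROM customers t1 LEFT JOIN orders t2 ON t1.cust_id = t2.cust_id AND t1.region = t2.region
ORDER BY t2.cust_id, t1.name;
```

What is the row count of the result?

LEFT JOIN keeps every row from `customers`; unmatched rows get NULL for `orders`'s columns.
Matching on t1.cust_id = t2.cust_id AND t1.region = t2.region. A NULL in a compared column never satisfies the condition.
- t1 row (cust_id=8, region=RF): no match → kept, t2 columns NULL.
- t1 row (cust_id=5, region=CR): no match → kept, t2 columns NULL.
- t1 row (cust_id=5, region=SG): matches 1 t2 row(s) → 1 output row(s).
- t1 row (cust_id=1, region=SG): no match → kept, t2 columns NULL.
- t1 row (cust_id=1, region=CR): no match → kept, t2 columns NULL.
- t1 row (cust_id=9, region=SG): no match → kept, t2 columns NULL.
Total: 1 matched + 5 padded = 6 rows.

6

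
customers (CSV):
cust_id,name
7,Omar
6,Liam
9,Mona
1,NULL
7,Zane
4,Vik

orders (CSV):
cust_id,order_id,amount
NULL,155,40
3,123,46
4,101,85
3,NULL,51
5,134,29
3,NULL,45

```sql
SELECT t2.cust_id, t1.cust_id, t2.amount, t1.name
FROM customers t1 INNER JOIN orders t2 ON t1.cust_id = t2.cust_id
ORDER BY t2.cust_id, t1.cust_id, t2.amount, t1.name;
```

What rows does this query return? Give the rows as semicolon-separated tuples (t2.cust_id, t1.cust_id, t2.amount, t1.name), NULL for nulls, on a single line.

(4, 4, 85, Vik)

INNER JOIN keeps only pairs where the ON condition holds.
Matching on t1.cust_id = t2.cust_id. A NULL in a compared column never satisfies the condition.
- cust_id=7: no matching t2 row, dropped.
- cust_id=6: no matching t2 row, dropped.
- cust_id=9: no matching t2 row, dropped.
- cust_id=1: no matching t2 row, dropped.
- cust_id=7: no matching t2 row, dropped.
- cust_id=4: 1 matching t2 row(s), so 1 row(s) emitted.
After projecting and ordering:
t2.cust_id | t1.cust_id | t2.amount | t1.name
4 | 4 | 85 | Vik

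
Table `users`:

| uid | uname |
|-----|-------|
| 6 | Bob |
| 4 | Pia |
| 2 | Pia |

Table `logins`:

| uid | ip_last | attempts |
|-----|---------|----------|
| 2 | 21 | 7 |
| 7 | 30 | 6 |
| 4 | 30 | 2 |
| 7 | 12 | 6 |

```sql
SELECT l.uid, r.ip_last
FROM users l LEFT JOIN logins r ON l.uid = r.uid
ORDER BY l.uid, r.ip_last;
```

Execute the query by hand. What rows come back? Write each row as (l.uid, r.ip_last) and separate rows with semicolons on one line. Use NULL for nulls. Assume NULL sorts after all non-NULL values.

(2, 21); (4, 30); (6, NULL)

LEFT JOIN keeps every row from `users`; unmatched rows get NULL for `logins`'s columns.
Matching on l.uid = r.uid.
- uid=6: no r row matches, row kept with r columns NULL.
- uid=4: 1 matching r row(s), so 1 row(s) emitted.
- uid=2: 1 matching r row(s), so 1 row(s) emitted.
After projecting and ordering:
l.uid | r.ip_last
2 | 21
4 | 30
6 | NULL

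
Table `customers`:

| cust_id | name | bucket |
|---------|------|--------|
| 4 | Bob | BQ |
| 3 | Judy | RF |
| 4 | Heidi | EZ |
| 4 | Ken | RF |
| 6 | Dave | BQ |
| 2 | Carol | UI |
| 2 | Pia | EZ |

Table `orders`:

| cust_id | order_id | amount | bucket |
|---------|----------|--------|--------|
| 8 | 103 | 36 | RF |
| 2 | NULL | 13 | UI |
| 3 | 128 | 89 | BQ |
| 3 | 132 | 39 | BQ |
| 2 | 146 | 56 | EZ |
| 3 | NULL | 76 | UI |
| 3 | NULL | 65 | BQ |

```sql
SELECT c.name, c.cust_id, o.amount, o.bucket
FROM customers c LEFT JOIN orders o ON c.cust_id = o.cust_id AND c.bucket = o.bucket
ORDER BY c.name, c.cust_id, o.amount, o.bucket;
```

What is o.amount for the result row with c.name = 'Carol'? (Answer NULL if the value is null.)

13

LEFT JOIN keeps every row from `customers`; unmatched rows get NULL for `orders`'s columns.
Matching on c.cust_id = o.cust_id AND c.bucket = o.bucket.
Matched pairs: 2; unmatched c rows kept: 5.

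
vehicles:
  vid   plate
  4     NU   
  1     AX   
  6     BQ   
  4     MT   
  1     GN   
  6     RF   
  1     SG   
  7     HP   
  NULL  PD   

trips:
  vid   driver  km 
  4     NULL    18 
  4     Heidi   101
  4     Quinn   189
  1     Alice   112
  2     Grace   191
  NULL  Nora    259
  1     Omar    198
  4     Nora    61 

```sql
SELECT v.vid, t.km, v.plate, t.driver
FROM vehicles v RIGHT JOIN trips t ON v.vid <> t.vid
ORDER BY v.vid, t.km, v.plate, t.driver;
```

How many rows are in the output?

RIGHT JOIN keeps every row from `trips`; unmatched rows get NULL for `vehicles`'s columns.
Matching on v.vid <> t.vid. A NULL in a compared column never satisfies the condition.
- v (vid=4) pairs with 3 row(s) of t.
- v (vid=1) pairs with 5 row(s) of t.
- v (vid=6) pairs with 7 row(s) of t.
- v (vid=4) pairs with 3 row(s) of t.
- v (vid=1) pairs with 5 row(s) of t.
- v (vid=6) pairs with 7 row(s) of t.
- v (vid=1) pairs with 5 row(s) of t.
- v (vid=7) pairs with 7 row(s) of t.
- v (vid=NULL) has no partner in t.
- 1 row(s) from t found no v partner → padded with NULL.
Total: 42 matched + 1 padded = 43 rows.

43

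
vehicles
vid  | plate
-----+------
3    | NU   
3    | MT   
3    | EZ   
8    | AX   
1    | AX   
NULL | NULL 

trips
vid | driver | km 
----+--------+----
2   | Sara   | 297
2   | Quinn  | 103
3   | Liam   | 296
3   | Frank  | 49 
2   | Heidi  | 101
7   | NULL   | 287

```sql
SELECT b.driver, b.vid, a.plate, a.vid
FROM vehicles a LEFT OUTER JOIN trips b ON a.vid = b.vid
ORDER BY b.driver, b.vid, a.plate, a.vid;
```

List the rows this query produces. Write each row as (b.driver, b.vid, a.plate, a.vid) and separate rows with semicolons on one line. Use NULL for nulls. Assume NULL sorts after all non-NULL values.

(Frank, 3, EZ, 3); (Frank, 3, MT, 3); (Frank, 3, NU, 3); (Liam, 3, EZ, 3); (Liam, 3, MT, 3); (Liam, 3, NU, 3); (NULL, NULL, AX, 1); (NULL, NULL, AX, 8); (NULL, NULL, NULL, NULL)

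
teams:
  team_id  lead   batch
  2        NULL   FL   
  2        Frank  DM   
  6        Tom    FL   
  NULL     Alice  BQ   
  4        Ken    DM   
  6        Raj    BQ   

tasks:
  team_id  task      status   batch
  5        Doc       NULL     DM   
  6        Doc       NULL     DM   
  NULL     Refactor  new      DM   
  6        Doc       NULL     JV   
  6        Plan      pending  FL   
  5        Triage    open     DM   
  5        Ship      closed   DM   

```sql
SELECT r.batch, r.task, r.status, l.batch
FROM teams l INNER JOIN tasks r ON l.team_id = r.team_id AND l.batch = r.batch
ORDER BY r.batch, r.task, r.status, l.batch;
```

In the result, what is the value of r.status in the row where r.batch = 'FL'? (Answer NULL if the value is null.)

pending

INNER JOIN keeps only pairs where the ON condition holds.
Matching on l.team_id = r.team_id AND l.batch = r.batch. A NULL in a compared column never satisfies the condition.
Matched pairs: 1.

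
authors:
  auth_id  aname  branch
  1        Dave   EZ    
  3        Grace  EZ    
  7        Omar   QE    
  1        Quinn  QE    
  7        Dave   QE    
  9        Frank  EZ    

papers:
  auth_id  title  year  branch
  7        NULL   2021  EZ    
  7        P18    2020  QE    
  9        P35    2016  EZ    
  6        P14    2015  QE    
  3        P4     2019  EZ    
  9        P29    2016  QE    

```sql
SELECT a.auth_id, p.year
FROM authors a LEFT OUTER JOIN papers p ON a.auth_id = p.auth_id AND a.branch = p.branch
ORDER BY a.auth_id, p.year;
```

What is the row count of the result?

6

LEFT JOIN keeps every row from `authors`; unmatched rows get NULL for `papers`'s columns.
Matching on a.auth_id = p.auth_id AND a.branch = p.branch.
- a row (auth_id=1, branch=EZ): no match → kept, p columns NULL.
- a row (auth_id=3, branch=EZ): matches 1 p row(s) → 1 output row(s).
- a row (auth_id=7, branch=QE): matches 1 p row(s) → 1 output row(s).
- a row (auth_id=1, branch=QE): no match → kept, p columns NULL.
- a row (auth_id=7, branch=QE): matches 1 p row(s) → 1 output row(s).
- a row (auth_id=9, branch=EZ): matches 1 p row(s) → 1 output row(s).
Total: 4 matched + 2 padded = 6 rows.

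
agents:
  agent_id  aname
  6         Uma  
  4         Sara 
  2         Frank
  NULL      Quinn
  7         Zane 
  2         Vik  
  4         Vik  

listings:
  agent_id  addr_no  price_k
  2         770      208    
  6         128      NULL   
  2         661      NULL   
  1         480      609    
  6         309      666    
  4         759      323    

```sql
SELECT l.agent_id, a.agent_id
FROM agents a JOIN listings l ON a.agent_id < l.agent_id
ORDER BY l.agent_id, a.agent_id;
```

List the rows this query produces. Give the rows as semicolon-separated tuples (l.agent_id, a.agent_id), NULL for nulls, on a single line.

(4, 2); (4, 2); (6, 2); (6, 2); (6, 2); (6, 2); (6, 4); (6, 4); (6, 4); (6, 4)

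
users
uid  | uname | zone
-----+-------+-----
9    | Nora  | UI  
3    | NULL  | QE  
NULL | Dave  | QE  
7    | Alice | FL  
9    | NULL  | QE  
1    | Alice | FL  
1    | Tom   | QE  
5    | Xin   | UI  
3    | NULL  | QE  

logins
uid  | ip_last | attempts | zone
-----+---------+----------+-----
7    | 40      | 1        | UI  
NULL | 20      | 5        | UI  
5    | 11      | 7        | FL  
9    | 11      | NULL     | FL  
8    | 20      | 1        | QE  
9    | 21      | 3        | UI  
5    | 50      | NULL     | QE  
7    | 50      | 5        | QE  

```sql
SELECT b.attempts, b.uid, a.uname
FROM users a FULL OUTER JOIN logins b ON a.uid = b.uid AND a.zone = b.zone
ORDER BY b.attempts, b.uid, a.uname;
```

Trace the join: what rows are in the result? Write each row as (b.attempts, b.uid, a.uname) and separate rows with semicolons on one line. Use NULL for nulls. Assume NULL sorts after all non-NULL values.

FULL OUTER JOIN keeps every row from both sides; unmatched rows get NULL for the other side's columns.
Matching on a.uid = b.uid AND a.zone = b.zone. A NULL in a compared column never satisfies the condition.
- uid=9, zone=UI: 1 matching b row(s), so 1 row(s) emitted.
- uid=3, zone=QE: no b row matches, row kept with b columns NULL.
- uid=NULL, zone=QE: no b row matches, row kept with b columns NULL.
- uid=7, zone=FL: no b row matches, row kept with b columns NULL.
- uid=9, zone=QE: no b row matches, row kept with b columns NULL.
- uid=1, zone=FL: no b row matches, row kept with b columns NULL.
- uid=1, zone=QE: no b row matches, row kept with b columns NULL.
- uid=5, zone=UI: no b row matches, row kept with b columns NULL.
- uid=3, zone=QE: no b row matches, row kept with b columns NULL.
- plus 7 unmatched b row(s), each kept with NULL a columns.

(1, 7, NULL); (1, 8, NULL); (3, 9, Nora); (5, 7, NULL); (5, NULL, NULL); (7, 5, NULL); (NULL, 5, NULL); (NULL, 9, NULL); (NULL, NULL, Alice); (NULL, NULL, Alice); (NULL, NULL, Dave); (NULL, NULL, Tom); (NULL, NULL, Xin); (NULL, NULL, NULL); (NULL, NULL, NULL); (NULL, NULL, NULL)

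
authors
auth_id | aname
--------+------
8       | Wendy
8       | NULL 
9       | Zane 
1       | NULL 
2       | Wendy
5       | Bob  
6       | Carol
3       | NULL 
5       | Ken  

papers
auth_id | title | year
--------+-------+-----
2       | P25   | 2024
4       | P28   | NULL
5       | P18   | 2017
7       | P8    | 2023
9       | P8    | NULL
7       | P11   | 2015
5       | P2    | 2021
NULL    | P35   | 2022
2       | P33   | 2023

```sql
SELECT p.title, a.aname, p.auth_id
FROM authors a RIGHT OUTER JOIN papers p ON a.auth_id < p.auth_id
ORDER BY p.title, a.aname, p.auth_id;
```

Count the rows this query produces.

RIGHT JOIN keeps every row from `papers`; unmatched rows get NULL for `authors`'s columns.
Matching on a.auth_id < p.auth_id. A NULL in a compared column never satisfies the condition.
- a (auth_id=8) pairs with 1 row(s) of p.
- a (auth_id=8) pairs with 1 row(s) of p.
- a (auth_id=9) has no partner in p.
- a (auth_id=1) pairs with 8 row(s) of p.
- a (auth_id=2) pairs with 6 row(s) of p.
- a (auth_id=5) pairs with 3 row(s) of p.
- a (auth_id=6) pairs with 3 row(s) of p.
- a (auth_id=3) pairs with 6 row(s) of p.
- a (auth_id=5) pairs with 3 row(s) of p.
- plus 1 unmatched p row(s), each kept with NULL a columns.
Total: 31 matched + 1 padded = 32 rows.

32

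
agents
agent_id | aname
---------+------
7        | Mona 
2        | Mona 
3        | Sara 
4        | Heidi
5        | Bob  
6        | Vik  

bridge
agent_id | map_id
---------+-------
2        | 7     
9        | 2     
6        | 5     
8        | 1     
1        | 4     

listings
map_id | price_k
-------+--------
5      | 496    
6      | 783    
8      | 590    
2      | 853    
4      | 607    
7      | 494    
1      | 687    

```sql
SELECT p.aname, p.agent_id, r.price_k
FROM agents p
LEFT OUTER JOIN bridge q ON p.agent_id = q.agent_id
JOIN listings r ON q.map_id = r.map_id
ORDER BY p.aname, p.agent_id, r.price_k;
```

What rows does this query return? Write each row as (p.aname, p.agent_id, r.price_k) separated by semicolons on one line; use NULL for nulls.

(Mona, 2, 494); (Vik, 6, 496)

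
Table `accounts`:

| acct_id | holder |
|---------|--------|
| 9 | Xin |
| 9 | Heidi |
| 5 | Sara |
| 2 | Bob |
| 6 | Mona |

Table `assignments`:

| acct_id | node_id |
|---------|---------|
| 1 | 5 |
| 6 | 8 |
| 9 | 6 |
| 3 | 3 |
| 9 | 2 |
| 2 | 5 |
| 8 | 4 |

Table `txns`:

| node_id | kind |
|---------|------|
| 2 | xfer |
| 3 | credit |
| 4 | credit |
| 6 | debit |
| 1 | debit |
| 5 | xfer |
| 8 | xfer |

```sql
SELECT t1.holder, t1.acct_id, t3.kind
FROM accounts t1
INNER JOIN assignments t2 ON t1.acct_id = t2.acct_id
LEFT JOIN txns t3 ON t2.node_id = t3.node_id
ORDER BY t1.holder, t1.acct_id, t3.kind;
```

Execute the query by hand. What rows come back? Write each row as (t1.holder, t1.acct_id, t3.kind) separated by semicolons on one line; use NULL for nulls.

(Bob, 2, xfer); (Heidi, 9, debit); (Heidi, 9, xfer); (Mona, 6, xfer); (Xin, 9, debit); (Xin, 9, xfer)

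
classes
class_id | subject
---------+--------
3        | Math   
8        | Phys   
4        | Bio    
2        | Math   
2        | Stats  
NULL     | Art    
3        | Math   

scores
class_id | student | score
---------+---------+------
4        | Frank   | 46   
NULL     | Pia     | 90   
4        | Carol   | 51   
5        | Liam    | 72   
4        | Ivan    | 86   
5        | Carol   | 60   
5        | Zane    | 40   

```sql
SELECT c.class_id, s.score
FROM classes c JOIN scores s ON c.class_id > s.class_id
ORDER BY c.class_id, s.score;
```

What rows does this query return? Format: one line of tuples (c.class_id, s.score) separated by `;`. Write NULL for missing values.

INNER JOIN keeps only pairs where the ON condition holds.
Matching on c.class_id > s.class_id. A NULL in a compared column never satisfies the condition.
- c[0] class_id=3 → no match; dropped.
- c[1] class_id=8 → 6 match(es) in s → 6 row(s).
- c[2] class_id=4 → no match; dropped.
- c[3] class_id=2 → no match; dropped.
- c[4] class_id=2 → no match; dropped.
- c[5] class_id=NULL → no match; dropped.
- c[6] class_id=3 → no match; dropped.
After projecting and ordering:
c.class_id | s.score
8 | 40
8 | 46
8 | 51
8 | 60
8 | 72
8 | 86

(8, 40); (8, 46); (8, 51); (8, 60); (8, 72); (8, 86)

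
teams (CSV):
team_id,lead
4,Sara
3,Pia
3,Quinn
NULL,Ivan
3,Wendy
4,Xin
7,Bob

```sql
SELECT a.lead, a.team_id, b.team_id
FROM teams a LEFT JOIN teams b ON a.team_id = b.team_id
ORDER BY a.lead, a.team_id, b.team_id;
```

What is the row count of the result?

LEFT JOIN keeps every row from `teams a`; unmatched rows get NULL for `teams b`'s columns.
Matching on a.team_id = b.team_id. A NULL in a compared column never satisfies the condition.
- team_id=4: 2 matching b row(s), so 2 row(s) emitted.
- team_id=3: 3 matching b row(s), so 3 row(s) emitted.
- team_id=3: 3 matching b row(s), so 3 row(s) emitted.
- team_id=NULL: no b row matches, row kept with b columns NULL.
- team_id=3: 3 matching b row(s), so 3 row(s) emitted.
- team_id=4: 2 matching b row(s), so 2 row(s) emitted.
- team_id=7: 1 matching b row(s), so 1 row(s) emitted.
Total: 14 matched + 1 padded = 15 rows.

15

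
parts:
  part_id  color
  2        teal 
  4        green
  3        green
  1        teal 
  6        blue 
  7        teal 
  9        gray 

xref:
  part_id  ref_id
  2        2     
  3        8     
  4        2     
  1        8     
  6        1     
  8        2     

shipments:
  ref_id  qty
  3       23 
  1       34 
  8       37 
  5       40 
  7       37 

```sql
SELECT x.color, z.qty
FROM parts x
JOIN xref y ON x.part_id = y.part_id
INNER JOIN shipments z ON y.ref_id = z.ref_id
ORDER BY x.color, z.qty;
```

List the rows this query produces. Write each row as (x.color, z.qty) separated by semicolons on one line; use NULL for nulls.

(blue, 34); (green, 37); (teal, 37)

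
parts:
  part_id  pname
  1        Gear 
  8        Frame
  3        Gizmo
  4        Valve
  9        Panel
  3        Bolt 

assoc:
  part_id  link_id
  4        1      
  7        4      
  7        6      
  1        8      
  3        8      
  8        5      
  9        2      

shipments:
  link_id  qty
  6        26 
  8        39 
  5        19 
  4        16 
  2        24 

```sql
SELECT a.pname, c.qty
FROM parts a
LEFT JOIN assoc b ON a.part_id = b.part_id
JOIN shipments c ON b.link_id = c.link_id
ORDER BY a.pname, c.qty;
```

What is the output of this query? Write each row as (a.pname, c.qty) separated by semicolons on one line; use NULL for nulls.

(Bolt, 39); (Frame, 19); (Gear, 39); (Gizmo, 39); (Panel, 24)

Step 1 — a LEFT JOIN b on part_id → 6 row(s).
Then INNER JOIN `shipments c` on link_id: keep only rows whose b.link_id appears in c.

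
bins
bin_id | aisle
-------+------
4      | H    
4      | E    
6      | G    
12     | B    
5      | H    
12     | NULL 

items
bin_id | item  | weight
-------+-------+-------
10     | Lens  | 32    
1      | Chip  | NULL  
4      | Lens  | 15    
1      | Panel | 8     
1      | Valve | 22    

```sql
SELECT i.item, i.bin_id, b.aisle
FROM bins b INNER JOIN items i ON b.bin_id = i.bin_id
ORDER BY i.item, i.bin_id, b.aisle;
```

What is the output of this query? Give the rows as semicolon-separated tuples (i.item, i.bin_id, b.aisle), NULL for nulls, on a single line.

INNER JOIN keeps only pairs where the ON condition holds.
Matching on b.bin_id = i.bin_id.
- b row (bin_id=4): matches 1 i row(s) → 1 output row(s).
- b row (bin_id=4): matches 1 i row(s) → 1 output row(s).
- b row (bin_id=6): no match → dropped.
- b row (bin_id=12): no match → dropped.
- b row (bin_id=5): no match → dropped.
- b row (bin_id=12): no match → dropped.
After projecting and ordering:
i.item | i.bin_id | b.aisle
Lens | 4 | E
Lens | 4 | H

(Lens, 4, E); (Lens, 4, H)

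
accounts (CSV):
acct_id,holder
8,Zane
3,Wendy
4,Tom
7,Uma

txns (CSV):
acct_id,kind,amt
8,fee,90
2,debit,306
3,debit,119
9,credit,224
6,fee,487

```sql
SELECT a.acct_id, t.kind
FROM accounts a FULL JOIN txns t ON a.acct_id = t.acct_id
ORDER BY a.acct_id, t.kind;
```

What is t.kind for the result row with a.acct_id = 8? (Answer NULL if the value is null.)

FULL OUTER JOIN keeps every row from both sides; unmatched rows get NULL for the other side's columns.
Matching on a.acct_id = t.acct_id.
- a row (acct_id=8): matches 1 t row(s) → 1 output row(s).
- a row (acct_id=3): matches 1 t row(s) → 1 output row(s).
- a row (acct_id=4): no match → kept, t columns NULL.
- a row (acct_id=7): no match → kept, t columns NULL.
- 3 t row(s) had no a match → kept, a columns NULL.

fee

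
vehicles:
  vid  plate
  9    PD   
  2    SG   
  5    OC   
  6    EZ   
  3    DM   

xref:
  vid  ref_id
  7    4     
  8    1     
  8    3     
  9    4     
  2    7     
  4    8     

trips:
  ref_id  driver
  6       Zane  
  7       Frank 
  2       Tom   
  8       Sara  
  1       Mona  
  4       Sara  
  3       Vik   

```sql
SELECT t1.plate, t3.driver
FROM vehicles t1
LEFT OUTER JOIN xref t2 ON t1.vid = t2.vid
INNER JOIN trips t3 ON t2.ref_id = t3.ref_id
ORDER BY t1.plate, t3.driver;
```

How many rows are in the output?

2

Joins associate left-to-right: vehicles LEFT JOIN xref on vid gives 5 intermediate row(s).
Then INNER JOIN `trips t3` on ref_id: keep only rows whose t2.ref_id appears in t3.
Result: 2 row(s).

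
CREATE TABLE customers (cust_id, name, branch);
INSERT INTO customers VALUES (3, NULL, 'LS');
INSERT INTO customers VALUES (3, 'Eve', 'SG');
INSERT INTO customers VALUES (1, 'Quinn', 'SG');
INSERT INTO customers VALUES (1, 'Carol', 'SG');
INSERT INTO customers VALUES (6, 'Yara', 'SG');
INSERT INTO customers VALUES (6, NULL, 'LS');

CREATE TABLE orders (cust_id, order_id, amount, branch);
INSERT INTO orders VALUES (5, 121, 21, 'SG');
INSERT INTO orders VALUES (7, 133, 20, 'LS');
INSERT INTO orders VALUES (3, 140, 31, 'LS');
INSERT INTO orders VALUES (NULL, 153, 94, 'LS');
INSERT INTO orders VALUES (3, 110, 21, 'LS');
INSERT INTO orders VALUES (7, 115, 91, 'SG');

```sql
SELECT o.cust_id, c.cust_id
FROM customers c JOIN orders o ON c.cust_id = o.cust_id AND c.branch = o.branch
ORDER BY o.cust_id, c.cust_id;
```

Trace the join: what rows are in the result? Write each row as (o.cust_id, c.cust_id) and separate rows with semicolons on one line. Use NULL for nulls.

INNER JOIN keeps only pairs where the ON condition holds.
Matching on c.cust_id = o.cust_id AND c.branch = o.branch. A NULL in a compared column never satisfies the condition.
Matched pairs: 2.

(3, 3); (3, 3)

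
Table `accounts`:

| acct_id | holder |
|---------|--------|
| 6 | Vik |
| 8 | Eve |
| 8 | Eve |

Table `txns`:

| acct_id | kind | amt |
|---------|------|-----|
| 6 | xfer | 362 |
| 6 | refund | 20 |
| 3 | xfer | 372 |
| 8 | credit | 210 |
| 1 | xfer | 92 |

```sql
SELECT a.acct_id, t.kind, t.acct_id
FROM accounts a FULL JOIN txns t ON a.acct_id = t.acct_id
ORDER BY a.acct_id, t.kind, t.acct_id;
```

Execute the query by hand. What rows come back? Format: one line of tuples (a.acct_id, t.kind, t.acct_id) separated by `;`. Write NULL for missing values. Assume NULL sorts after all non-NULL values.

(6, refund, 6); (6, xfer, 6); (8, credit, 8); (8, credit, 8); (NULL, xfer, 1); (NULL, xfer, 3)

FULL OUTER JOIN keeps every row from both sides; unmatched rows get NULL for the other side's columns.
Matching on a.acct_id = t.acct_id.
Matched pairs: 4; unmatched a rows kept: 0; unmatched t rows kept: 2.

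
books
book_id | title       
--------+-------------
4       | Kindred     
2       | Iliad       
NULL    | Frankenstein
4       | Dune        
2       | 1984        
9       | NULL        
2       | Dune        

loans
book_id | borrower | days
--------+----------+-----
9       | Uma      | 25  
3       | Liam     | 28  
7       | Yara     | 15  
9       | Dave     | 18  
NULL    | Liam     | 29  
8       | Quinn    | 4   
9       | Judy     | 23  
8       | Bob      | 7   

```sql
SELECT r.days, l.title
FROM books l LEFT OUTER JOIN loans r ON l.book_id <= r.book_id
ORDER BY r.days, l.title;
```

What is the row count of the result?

LEFT JOIN keeps every row from `books`; unmatched rows get NULL for `loans`'s columns.
Matching on l.book_id <= r.book_id. A NULL in a compared column never satisfies the condition.
Matched pairs: 36; unmatched l rows kept: 1.
Total: 36 matched + 1 padded = 37 rows.

37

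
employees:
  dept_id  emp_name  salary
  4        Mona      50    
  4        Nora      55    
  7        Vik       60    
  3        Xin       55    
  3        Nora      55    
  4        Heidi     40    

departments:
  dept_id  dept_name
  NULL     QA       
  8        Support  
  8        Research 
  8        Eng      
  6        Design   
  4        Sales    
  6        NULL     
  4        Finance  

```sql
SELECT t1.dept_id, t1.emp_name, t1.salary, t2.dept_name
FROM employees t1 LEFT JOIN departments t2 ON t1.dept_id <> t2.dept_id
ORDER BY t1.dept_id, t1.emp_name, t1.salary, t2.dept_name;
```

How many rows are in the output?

36

LEFT JOIN keeps every row from `employees`; unmatched rows get NULL for `departments`'s columns.
Matching on t1.dept_id <> t2.dept_id. A NULL in a compared column never satisfies the condition.
- t1[0] dept_id=4 → 5 match(es) in t2 → 5 row(s).
- t1[1] dept_id=4 → 5 match(es) in t2 → 5 row(s).
- t1[2] dept_id=7 → 7 match(es) in t2 → 7 row(s).
- t1[3] dept_id=3 → 7 match(es) in t2 → 7 row(s).
- t1[4] dept_id=3 → 7 match(es) in t2 → 7 row(s).
- t1[5] dept_id=4 → 5 match(es) in t2 → 5 row(s).
Total: 36 rows.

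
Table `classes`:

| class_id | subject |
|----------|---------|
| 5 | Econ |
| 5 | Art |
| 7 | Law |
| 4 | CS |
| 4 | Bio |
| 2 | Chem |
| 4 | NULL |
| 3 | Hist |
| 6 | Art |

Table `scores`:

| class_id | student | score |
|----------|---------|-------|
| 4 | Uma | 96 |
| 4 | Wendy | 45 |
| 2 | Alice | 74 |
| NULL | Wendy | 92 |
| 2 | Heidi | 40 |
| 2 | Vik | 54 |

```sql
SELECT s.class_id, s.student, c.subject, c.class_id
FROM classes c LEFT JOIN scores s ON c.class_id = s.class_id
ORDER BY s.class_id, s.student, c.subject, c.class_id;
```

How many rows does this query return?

14

LEFT JOIN keeps every row from `classes`; unmatched rows get NULL for `scores`'s columns.
Matching on c.class_id = s.class_id. A NULL in a compared column never satisfies the condition.
Matched pairs: 9; unmatched c rows kept: 5.
Total: 9 matched + 5 padded = 14 rows.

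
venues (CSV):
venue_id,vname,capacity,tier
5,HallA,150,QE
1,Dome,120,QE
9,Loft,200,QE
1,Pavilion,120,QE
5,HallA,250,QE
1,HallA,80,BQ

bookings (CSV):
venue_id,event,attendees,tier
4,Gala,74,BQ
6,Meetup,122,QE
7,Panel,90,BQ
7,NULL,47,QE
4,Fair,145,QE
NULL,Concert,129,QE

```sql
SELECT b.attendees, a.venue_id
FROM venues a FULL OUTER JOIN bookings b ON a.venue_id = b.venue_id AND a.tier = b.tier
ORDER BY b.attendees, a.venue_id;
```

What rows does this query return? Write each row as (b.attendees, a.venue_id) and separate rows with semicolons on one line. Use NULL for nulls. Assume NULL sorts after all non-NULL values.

(47, NULL); (74, NULL); (90, NULL); (122, NULL); (129, NULL); (145, NULL); (NULL, 1); (NULL, 1); (NULL, 1); (NULL, 5); (NULL, 5); (NULL, 9)

FULL OUTER JOIN keeps every row from both sides; unmatched rows get NULL for the other side's columns.
Matching on a.venue_id = b.venue_id AND a.tier = b.tier. A NULL in a compared column never satisfies the condition.
- venue_id=5, tier=QE: no b row matches, row kept with b columns NULL.
- venue_id=1, tier=QE: no b row matches, row kept with b columns NULL.
- venue_id=9, tier=QE: no b row matches, row kept with b columns NULL.
- venue_id=1, tier=QE: no b row matches, row kept with b columns NULL.
- venue_id=5, tier=QE: no b row matches, row kept with b columns NULL.
- venue_id=1, tier=BQ: no b row matches, row kept with b columns NULL.
- 6 row(s) from b found no a partner → padded with NULL.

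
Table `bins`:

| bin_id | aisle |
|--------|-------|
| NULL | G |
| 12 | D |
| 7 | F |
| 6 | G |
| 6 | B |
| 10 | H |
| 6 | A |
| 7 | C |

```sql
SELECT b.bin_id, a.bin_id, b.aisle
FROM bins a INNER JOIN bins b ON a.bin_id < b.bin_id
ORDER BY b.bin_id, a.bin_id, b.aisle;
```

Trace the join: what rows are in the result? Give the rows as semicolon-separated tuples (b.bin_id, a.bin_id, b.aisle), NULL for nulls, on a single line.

(7, 6, C); (7, 6, C); (7, 6, C); (7, 6, F); (7, 6, F); (7, 6, F); (10, 6, H); (10, 6, H); (10, 6, H); (10, 7, H); (10, 7, H); (12, 6, D); (12, 6, D); (12, 6, D); (12, 7, D); (12, 7, D); (12, 10, D)

INNER JOIN keeps only pairs where the ON condition holds.
Matching on a.bin_id < b.bin_id. A NULL in a compared column never satisfies the condition.
Matched pairs: 17.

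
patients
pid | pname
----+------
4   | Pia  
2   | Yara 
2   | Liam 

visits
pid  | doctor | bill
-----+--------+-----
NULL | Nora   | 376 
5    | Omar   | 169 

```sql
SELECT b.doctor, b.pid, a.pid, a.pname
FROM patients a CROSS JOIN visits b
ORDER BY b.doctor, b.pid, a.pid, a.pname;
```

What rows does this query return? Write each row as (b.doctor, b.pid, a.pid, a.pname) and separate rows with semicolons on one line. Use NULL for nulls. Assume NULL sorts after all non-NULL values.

(Nora, NULL, 2, Liam); (Nora, NULL, 2, Yara); (Nora, NULL, 4, Pia); (Omar, 5, 2, Liam); (Omar, 5, 2, Yara); (Omar, 5, 4, Pia)

CROSS JOIN pairs every row of `patients` with every row of `visits`: 3 × 2 = 6 rows.
After projecting and ordering:
b.doctor | b.pid | a.pid | a.pname
Nora | NULL | 2 | Liam
Nora | NULL | 2 | Yara
Nora | NULL | 4 | Pia
Omar | 5 | 2 | Liam
Omar | 5 | 2 | Yara
Omar | 5 | 4 | Pia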